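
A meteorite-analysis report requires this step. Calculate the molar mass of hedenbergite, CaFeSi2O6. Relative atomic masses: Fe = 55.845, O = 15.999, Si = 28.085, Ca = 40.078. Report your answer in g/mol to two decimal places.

248.09 g/mol

M = 1×40.078 + 1×55.845 + 2×28.085 + 6×15.999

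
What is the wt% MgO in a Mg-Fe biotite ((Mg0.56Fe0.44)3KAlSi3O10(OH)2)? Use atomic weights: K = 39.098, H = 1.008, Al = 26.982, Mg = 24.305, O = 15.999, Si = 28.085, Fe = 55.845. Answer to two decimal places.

M((Mg0.56Fe0.44)3KAlSi3O10(OH)2) = 458.887 g/mol; M(MgO) = 40.304 g/mol.
Moles MgO per formula unit = 1.68 Mg ÷ 1 = 1.6800.
MgO fraction = (1.6800 × 40.304) / 458.887 = 67.711/458.887 = 0.1476.

14.76 wt%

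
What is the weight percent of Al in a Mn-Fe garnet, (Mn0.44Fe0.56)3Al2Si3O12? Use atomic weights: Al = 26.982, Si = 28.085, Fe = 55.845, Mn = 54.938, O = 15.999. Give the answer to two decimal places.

10.87 weight percent

Formula mass = 1.32*54.938 + 1.68*55.845 + 2*26.982 + 3*28.085 + 12*15.999 = 496.545 g/mol, of which 53.964 g is Al.
So Al makes up 53.964/496.545 = 0.1087 of the mass, i.e. 10.87%.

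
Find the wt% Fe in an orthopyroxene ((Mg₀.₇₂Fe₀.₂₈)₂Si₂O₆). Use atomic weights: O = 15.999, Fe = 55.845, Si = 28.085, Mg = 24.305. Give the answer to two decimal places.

Molar mass of (Mg₀.₇₂Fe₀.₂₈)₂Si₂O₆: 1.44*24.305 + 0.56*55.845 + 2*28.085 + 6*15.999 = 218.436 g/mol.
Mass of Fe per formula unit: 0.56 × 55.845 = 31.273 g.
Weight fraction Fe = 31.273 / 218.436 = 0.1432.

14.32 weight percent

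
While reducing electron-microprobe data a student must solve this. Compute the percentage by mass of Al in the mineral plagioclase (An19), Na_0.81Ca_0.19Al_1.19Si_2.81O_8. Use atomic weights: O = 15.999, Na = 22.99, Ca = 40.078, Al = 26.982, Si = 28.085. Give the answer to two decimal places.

12.10 mass %

Formula mass = 0.81·22.99 + 0.19·40.078 + 1.19·26.982 + 2.81·28.085 + 8·15.999 = 265.256 g/mol, of which 32.109 g is Al.
So Al makes up 32.109/265.256 = 0.1210 of the mass, i.e. 12.10%.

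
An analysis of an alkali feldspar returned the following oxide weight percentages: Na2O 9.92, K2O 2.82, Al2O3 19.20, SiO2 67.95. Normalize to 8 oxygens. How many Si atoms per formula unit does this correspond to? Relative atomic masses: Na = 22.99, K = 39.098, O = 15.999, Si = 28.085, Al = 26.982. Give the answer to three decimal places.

2.999 Si apfu

Na2O (M=61.979): mol = 0.16005; Na = 0.32010, O = 0.16005.
K2O (M=94.195): mol = 0.02994; K = 0.05988, O = 0.02994.
Al2O3 (M=101.961): mol = 0.18831; Al = 0.37662, O = 0.56493.
SiO2 (M=60.083): mol = 1.13094; Si = 1.13094, O = 2.26188.
ΣO = 3.01680; factor = 8/ΣO = 2.65182.
Si apfu = 1.13094 × 2.65182 = 2.999.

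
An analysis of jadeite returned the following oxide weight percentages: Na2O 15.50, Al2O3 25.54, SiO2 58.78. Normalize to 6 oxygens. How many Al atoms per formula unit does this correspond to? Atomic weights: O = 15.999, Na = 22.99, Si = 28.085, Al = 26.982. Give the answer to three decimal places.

15.50 wt% Na2O ÷ 61.979 g/mol = 0.25008 mol, giving 0.50016 Na and 0.25008 O.
25.54 wt% Al2O3 ÷ 101.961 g/mol = 0.25049 mol, giving 0.50098 Al and 0.75147 O.
58.78 wt% SiO2 ÷ 60.083 g/mol = 0.97831 mol, giving 0.97831 Si and 1.95662 O.
Oxygen sums to 2.95817; scaling by 6/2.95817 = 2.02828 puts the formula on 6 O.
Al: 0.50098 × 2.02828 = 1.016 atoms per formula unit.

1.016 Al apfu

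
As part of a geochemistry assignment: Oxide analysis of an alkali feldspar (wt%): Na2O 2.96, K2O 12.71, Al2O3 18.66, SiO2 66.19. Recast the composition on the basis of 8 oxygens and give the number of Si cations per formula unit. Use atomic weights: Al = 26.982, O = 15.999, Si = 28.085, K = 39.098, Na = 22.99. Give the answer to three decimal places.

3.003 Si apfu

Na2O (M=61.979): mol = 0.04776; Na = 0.09552, O = 0.04776.
K2O (M=94.195): mol = 0.13493; K = 0.26986, O = 0.13493.
Al2O3 (M=101.961): mol = 0.18301; Al = 0.36602, O = 0.54903.
SiO2 (M=60.083): mol = 1.10164; Si = 1.10164, O = 2.20328.
ΣO = 2.93500; factor = 8/ΣO = 2.72572.
Si apfu = 1.10164 × 2.72572 = 3.003.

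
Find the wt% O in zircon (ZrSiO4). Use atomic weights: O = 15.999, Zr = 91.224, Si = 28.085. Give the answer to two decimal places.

Formula mass = 1*91.224 + 1*28.085 + 4*15.999 = 183.305 g/mol, of which 63.996 g is O.
So O makes up 63.996/183.305 = 0.3491 of the mass, i.e. 34.91%.

34.91 mass %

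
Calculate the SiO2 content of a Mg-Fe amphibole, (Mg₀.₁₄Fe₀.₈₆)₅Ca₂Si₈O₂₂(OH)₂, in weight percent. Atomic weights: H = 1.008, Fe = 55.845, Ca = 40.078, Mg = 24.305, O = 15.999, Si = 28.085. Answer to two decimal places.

50.70 wt%

Formula mass = 947.975 g/mol.
8 Si → 8.0000 mol SiO2 per formula unit; M(SiO2) = 60.083, so SiO2 mass = 480.664 g.
480.664/947.975 × 100 = 50.70 wt%.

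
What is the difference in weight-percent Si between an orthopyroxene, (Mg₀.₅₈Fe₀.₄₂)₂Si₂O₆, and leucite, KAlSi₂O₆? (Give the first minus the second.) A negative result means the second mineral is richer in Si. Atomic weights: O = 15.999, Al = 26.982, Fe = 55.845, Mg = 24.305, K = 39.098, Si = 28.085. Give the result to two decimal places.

-1.02 percentage points

Si in (Mg₀.₅₈Fe₀.₄₂)₂Si₂O₆: molar mass 227.268 g/mol; 2×28.085 = 56.170 g → 24.72 wt%.
Si in KAlSi₂O₆: molar mass 218.244 g/mol; 2×28.085 = 56.170 g → 25.74 wt%.
Difference = 24.72 − 25.74 = -1.02 percentage points.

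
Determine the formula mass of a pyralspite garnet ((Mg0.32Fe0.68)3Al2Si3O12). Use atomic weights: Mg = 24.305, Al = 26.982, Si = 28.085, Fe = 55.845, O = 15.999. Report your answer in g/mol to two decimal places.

467.46 g/mol

The formula mass is the sum 0.96*24.305 + 2.04*55.845 + 2*26.982 + 3*28.085 + 12*15.999.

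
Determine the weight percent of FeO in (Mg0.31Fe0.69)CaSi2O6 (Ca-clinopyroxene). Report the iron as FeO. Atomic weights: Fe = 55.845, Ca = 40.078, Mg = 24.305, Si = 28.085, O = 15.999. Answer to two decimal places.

20.80 wt%

M((Mg0.31Fe0.69)CaSi2O6) = 238.310 g/mol; M(FeO) = 71.844 g/mol.
Moles FeO per formula unit = 0.69 Fe ÷ 1 = 0.6900.
FeO fraction = (0.6900 × 71.844) / 238.310 = 49.572/238.310 = 0.2080.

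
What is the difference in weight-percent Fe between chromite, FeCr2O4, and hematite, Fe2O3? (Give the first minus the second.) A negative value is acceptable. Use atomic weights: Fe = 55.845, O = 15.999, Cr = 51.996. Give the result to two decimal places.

-44.99 percentage points

First mineral: 55.845 g Fe in 223.833 g formula = 24.95 wt% Fe.
Second mineral: 111.690 g Fe in 159.687 g formula = 69.94 wt% Fe.
24.95% − 69.94% gives a difference of -44.99 percentage points.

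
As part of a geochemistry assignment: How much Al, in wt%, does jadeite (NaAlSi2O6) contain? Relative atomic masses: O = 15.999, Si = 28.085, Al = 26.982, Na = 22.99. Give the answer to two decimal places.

13.35 wt%

Molar mass of NaAlSi2O6: 1*22.99 + 1*26.982 + 2*28.085 + 6*15.999 = 202.136 g/mol.
Mass of Al per formula unit: 1 × 26.982 = 26.982 g.
Weight fraction Al = 26.982 / 202.136 = 0.1335.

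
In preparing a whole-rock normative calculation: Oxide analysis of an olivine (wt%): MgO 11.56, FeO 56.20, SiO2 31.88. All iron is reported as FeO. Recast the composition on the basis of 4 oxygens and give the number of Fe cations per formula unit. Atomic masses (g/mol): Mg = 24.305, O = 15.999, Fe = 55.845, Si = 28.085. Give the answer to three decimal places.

11.56 wt% MgO ÷ 40.304 g/mol = 0.28682 mol, giving 0.28682 Mg and 0.28682 O.
56.20 wt% FeO ÷ 71.844 g/mol = 0.78225 mol, giving 0.78225 Fe and 0.78225 O.
31.88 wt% SiO2 ÷ 60.083 g/mol = 0.53060 mol, giving 0.53060 Si and 1.06120 O.
Oxygen sums to 2.13027; scaling by 4/2.13027 = 1.87770 puts the formula on 4 O.
Fe: 0.78225 × 1.87770 = 1.469 atoms per formula unit.

1.469 Fe apfu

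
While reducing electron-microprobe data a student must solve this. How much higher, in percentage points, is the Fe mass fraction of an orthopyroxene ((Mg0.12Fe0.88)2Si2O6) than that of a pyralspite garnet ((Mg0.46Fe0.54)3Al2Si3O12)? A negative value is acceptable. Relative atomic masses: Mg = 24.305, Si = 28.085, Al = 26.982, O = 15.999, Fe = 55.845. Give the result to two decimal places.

Fe in (Mg0.12Fe0.88)2Si2O6: molar mass 256.284 g/mol; 1.76×55.845 = 98.287 g → 38.35 wt%.
Fe in (Mg0.46Fe0.54)3Al2Si3O12: molar mass 454.217 g/mol; 1.62×55.845 = 90.469 g → 19.92 wt%.
Difference = 38.35 − 19.92 = 18.43 percentage points.

18.43 percentage points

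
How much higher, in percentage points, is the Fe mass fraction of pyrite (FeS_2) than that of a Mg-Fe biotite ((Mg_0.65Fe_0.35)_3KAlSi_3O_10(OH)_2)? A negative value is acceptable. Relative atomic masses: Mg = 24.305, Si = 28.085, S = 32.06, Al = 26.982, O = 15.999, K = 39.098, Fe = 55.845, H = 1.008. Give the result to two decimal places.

M(FeS_2) = 119.965 g/mol, so wt% Fe = 55.845/119.965 × 100 = 46.55%.
M((Mg_0.65Fe_0.35)_3KAlSi_3O_10(OH)_2) = 450.371 g/mol, so wt% Fe = 58.637/450.371 × 100 = 13.02%.
46.55 − 13.02 = 33.53 pp.

33.53 percentage points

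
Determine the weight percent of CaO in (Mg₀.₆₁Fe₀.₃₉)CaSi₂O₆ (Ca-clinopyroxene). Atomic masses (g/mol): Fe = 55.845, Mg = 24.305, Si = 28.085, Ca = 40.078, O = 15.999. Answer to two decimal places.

M((Mg₀.₆₁Fe₀.₃₉)CaSi₂O₆) = 228.848 g/mol; M(CaO) = 56.077 g/mol.
Moles CaO per formula unit = 1 Ca ÷ 1 = 1.0000.
CaO fraction = (1.0000 × 56.077) / 228.848 = 56.077/228.848 = 0.2450.

24.50 wt%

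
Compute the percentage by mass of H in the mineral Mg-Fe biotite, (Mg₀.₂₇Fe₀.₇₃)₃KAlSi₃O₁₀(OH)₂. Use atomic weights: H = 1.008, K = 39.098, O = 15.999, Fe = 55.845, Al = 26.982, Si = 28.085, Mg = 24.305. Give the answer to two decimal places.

Molar mass of (Mg₀.₂₇Fe₀.₇₃)₃KAlSi₃O₁₀(OH)₂: 0.81·24.305 + 2.19·55.845 + 1·39.098 + 1·26.982 + 3·28.085 + 12·15.999 + 2·1.008 = 486.327 g/mol.
Mass of H per formula unit: 2 × 1.008 = 2.016 g.
Weight fraction H = 2.016 / 486.327 = 0.0041.

0.41 mass %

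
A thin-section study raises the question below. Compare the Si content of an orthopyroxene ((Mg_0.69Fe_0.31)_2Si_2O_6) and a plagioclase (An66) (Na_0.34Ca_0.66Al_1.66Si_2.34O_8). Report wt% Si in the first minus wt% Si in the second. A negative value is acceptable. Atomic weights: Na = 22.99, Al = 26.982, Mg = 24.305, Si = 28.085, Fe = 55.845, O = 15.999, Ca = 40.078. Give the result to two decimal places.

1.40 percentage points

M((Mg_0.69Fe_0.31)_2Si_2O_6) = 220.329 g/mol, so wt% Si = 56.170/220.329 × 100 = 25.49%.
M(Na_0.34Ca_0.66Al_1.66Si_2.34O_8) = 272.769 g/mol, so wt% Si = 65.719/272.769 × 100 = 24.09%.
25.49 − 24.09 = 1.40 pp.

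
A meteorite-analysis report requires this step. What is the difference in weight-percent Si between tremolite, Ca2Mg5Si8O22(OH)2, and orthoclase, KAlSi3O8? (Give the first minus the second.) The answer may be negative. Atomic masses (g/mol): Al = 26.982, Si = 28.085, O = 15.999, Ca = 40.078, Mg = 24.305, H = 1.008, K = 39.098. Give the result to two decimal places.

-2.61 percentage points

Si in Ca2Mg5Si8O22(OH)2: molar mass 812.353 g/mol; 8×28.085 = 224.680 g → 27.66 wt%.
Si in KAlSi3O8: molar mass 278.327 g/mol; 3×28.085 = 84.255 g → 30.27 wt%.
Difference = 27.66 − 30.27 = -2.61 percentage points.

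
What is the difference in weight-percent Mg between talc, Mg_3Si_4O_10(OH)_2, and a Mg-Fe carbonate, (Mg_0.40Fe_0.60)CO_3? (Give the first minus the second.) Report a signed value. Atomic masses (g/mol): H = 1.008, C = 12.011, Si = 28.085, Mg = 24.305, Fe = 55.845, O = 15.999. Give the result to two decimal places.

9.81 percentage points

M(Mg_3Si_4O_10(OH)_2) = 379.259 g/mol, so wt% Mg = 72.915/379.259 × 100 = 19.23%.
M((Mg_0.40Fe_0.60)CO_3) = 103.237 g/mol, so wt% Mg = 9.722/103.237 × 100 = 9.42%.
19.23 − 9.42 = 9.81 pp.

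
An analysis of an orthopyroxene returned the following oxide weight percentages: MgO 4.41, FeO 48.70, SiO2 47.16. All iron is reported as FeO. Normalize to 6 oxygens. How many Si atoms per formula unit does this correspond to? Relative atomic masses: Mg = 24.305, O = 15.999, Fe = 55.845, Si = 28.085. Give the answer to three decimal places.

1.998 Si apfu

MgO (M=40.304): mol = 0.10942; Mg = 0.10942, O = 0.10942.
FeO (M=71.844): mol = 0.67786; Fe = 0.67786, O = 0.67786.
SiO2 (M=60.083): mol = 0.78491; Si = 0.78491, O = 1.56982.
ΣO = 2.35710; factor = 6/ΣO = 2.54550.
Si apfu = 0.78491 × 2.54550 = 1.998.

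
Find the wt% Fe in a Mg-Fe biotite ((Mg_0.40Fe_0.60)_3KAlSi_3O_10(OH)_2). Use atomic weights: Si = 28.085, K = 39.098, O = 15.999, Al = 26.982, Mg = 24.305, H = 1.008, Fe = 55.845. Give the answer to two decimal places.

Molar mass of (Mg_0.40Fe_0.60)_3KAlSi_3O_10(OH)_2: 1.20*24.305 + 1.80*55.845 + 1*39.098 + 1*26.982 + 3*28.085 + 12*15.999 + 2*1.008 = 474.026 g/mol.
Mass of Fe per formula unit: 1.80 × 55.845 = 100.521 g.
Weight fraction Fe = 100.521 / 474.026 = 0.2121.

21.21 mass %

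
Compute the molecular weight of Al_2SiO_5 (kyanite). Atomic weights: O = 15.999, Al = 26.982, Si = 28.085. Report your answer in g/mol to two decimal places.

M = 2(26.982) + 1(28.085) + 5(15.999)

162.04 g/mol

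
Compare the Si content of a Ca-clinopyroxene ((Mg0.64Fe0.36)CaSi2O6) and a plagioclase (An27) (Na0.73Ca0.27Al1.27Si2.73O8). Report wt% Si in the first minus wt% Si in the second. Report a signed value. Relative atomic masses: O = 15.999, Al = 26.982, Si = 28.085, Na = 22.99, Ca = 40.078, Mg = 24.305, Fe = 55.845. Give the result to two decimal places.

-4.12 percentage points

Si in (Mg0.64Fe0.36)CaSi2O6: molar mass 227.901 g/mol; 2×28.085 = 56.170 g → 24.65 wt%.
Si in Na0.73Ca0.27Al1.27Si2.73O8: molar mass 266.535 g/mol; 2.73×28.085 = 76.672 g → 28.77 wt%.
Difference = 24.65 − 28.77 = -4.12 percentage points.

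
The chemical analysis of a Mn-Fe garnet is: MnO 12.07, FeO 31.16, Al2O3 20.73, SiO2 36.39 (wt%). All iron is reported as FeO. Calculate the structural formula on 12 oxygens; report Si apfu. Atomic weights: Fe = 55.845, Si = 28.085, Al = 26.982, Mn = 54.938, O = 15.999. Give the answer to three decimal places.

MnO (M=70.937): mol = 0.17015; Mn = 0.17015, O = 0.17015.
FeO (M=71.844): mol = 0.43372; Fe = 0.43372, O = 0.43372.
Al2O3 (M=101.961): mol = 0.20331; Al = 0.40662, O = 0.60993.
SiO2 (M=60.083): mol = 0.60566; Si = 0.60566, O = 1.21132.
ΣO = 2.42512; factor = 12/ΣO = 4.94821.
Si apfu = 0.60566 × 4.94821 = 2.997.

2.997 Si apfu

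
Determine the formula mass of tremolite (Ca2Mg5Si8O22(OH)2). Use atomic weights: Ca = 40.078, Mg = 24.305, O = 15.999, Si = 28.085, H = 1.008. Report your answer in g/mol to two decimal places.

812.35 g/mol

Ca: 2 × 40.078 = 80.1560
Mg: 5 × 24.305 = 121.5250
Si: 8 × 28.085 = 224.6800
O: 24 × 15.999 = 383.9760
H: 2 × 1.008 = 2.0160
Summing the contributions gives the formula mass.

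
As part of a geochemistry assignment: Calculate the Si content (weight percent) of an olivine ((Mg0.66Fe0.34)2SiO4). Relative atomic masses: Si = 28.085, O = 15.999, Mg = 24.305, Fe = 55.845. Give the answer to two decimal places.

17.32 weight percent

Molar mass of (Mg0.66Fe0.34)2SiO4: 1.32*24.305 + 0.68*55.845 + 1*28.085 + 4*15.999 = 162.138 g/mol.
Mass of Si per formula unit: 1 × 28.085 = 28.085 g.
Weight fraction Si = 28.085 / 162.138 = 0.1732.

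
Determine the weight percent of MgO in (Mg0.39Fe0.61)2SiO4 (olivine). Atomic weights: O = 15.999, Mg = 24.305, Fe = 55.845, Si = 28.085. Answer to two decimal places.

17.55 wt%

M((Mg0.39Fe0.61)2SiO4) = 179.170 g/mol; M(MgO) = 40.304 g/mol.
Moles MgO per formula unit = 0.78 Mg ÷ 1 = 0.7800.
MgO fraction = (0.7800 × 40.304) / 179.170 = 31.437/179.170 = 0.1755.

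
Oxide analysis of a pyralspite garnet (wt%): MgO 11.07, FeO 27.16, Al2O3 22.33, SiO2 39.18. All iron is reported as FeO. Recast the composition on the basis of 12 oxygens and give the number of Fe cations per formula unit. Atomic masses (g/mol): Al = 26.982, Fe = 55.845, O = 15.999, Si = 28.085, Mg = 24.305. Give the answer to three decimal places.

MgO: 11.07/40.304 = 0.27466 mol → 0.27466 mol Mg, 0.27466 mol O.
FeO: 27.16/71.844 = 0.37804 mol → 0.37804 mol Fe, 0.37804 mol O.
Al2O3: 22.33/101.961 = 0.21901 mol → 0.43802 mol Al, 0.65703 mol O.
SiO2: 39.18/60.083 = 0.65210 mol → 0.65210 mol Si, 1.30420 mol O.
Total oxygen = 2.61393 mol. Normalization factor = 12/2.61393 = 4.59079.
Fe per 12 O = 0.37804 × 4.59079 = 1.736.

1.736 Fe apfu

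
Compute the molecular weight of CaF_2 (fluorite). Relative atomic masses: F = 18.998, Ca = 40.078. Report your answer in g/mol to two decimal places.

Ca: 1 × 40.078 = 40.0780
F: 2 × 18.998 = 37.9960
Summing the contributions gives the formula mass.

78.07 g/mol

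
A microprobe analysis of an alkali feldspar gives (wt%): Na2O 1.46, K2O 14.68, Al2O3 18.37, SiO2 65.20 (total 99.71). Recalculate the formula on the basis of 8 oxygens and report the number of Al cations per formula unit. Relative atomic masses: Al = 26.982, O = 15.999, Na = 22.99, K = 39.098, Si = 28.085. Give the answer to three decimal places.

Na2O: 1.46/61.979 = 0.02356 mol → 0.04712 mol Na, 0.02356 mol O.
K2O: 14.68/94.195 = 0.15585 mol → 0.31170 mol K, 0.15585 mol O.
Al2O3: 18.37/101.961 = 0.18017 mol → 0.36034 mol Al, 0.54051 mol O.
SiO2: 65.20/60.083 = 1.08517 mol → 1.08517 mol Si, 2.17034 mol O.
Total oxygen = 2.89026 mol. Normalization factor = 8/2.89026 = 2.76792.
Al per 8 O = 0.36034 × 2.76792 = 0.997.

0.997 Al apfu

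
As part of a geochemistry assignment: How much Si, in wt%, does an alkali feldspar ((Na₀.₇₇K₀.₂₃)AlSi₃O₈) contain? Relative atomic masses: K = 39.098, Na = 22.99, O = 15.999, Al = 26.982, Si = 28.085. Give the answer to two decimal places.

M((Na₀.₇₇K₀.₂₃)AlSi₃O₈) = 265.924 g/mol.
Si contributes 3 × 28.085 = 84.255 g per mole.
84.255/265.924 = 0.3168 → 31.68%.

31.68 wt%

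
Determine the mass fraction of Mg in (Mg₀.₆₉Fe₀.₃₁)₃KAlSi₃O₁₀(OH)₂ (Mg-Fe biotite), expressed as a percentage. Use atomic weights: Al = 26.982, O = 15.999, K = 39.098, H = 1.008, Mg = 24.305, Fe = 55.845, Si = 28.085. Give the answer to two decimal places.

Molar mass of (Mg₀.₆₉Fe₀.₃₁)₃KAlSi₃O₁₀(OH)₂: 2.07×24.305 + 0.93×55.845 + 1×39.098 + 1×26.982 + 3×28.085 + 12×15.999 + 2×1.008 = 446.586 g/mol.
Mass of Mg per formula unit: 2.07 × 24.305 = 50.311 g.
Weight fraction Mg = 50.311 / 446.586 = 0.1127.

11.27 weight percent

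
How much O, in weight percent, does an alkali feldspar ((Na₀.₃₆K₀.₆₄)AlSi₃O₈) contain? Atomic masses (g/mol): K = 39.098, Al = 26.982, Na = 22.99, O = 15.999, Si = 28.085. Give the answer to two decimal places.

46.96 weight percent

Formula mass = 0.36·22.99 + 0.64·39.098 + 1·26.982 + 3·28.085 + 8·15.999 = 272.528 g/mol, of which 127.992 g is O.
So O makes up 127.992/272.528 = 0.4696 of the mass, i.e. 46.96%.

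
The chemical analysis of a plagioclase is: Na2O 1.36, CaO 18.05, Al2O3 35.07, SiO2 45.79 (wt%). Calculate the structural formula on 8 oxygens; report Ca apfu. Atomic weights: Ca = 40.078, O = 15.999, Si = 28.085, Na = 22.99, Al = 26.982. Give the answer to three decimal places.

0.888 Ca apfu

1.36 wt% Na2O ÷ 61.979 g/mol = 0.02194 mol, giving 0.04388 Na and 0.02194 O.
18.05 wt% CaO ÷ 56.077 g/mol = 0.32188 mol, giving 0.32188 Ca and 0.32188 O.
35.07 wt% Al2O3 ÷ 101.961 g/mol = 0.34396 mol, giving 0.68792 Al and 1.03188 O.
45.79 wt% SiO2 ÷ 60.083 g/mol = 0.76211 mol, giving 0.76211 Si and 1.52422 O.
Oxygen sums to 2.89992; scaling by 8/2.89992 = 2.75870 puts the formula on 8 O.
Ca: 0.32188 × 2.75870 = 0.888 atoms per formula unit.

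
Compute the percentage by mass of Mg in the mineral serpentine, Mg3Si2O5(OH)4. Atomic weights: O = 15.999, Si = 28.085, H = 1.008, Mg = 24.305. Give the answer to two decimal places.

Molar mass of Mg3Si2O5(OH)4: 3*24.305 + 2*28.085 + 9*15.999 + 4*1.008 = 277.108 g/mol.
Mass of Mg per formula unit: 3 × 24.305 = 72.915 g.
Weight fraction Mg = 72.915 / 277.108 = 0.2631.

26.31 wt%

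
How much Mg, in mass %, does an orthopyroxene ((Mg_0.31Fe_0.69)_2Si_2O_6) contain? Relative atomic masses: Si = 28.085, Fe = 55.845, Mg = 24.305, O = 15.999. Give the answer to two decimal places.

Molar mass of (Mg_0.31Fe_0.69)_2Si_2O_6: 0.62·24.305 + 1.38·55.845 + 2·28.085 + 6·15.999 = 244.299 g/mol.
Mass of Mg per formula unit: 0.62 × 24.305 = 15.069 g.
Weight fraction Mg = 15.069 / 244.299 = 0.0617.

6.17 mass %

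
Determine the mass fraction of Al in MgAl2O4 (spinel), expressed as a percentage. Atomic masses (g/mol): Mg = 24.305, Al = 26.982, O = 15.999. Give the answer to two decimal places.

Molar mass of MgAl2O4: 1×24.305 + 2×26.982 + 4×15.999 = 142.265 g/mol.
Mass of Al per formula unit: 2 × 26.982 = 53.964 g.
Weight fraction Al = 53.964 / 142.265 = 0.3793.

37.93 weight percent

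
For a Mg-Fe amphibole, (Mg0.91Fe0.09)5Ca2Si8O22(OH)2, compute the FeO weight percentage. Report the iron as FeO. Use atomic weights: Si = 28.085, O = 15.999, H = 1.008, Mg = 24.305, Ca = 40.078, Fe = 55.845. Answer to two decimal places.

M((Mg0.91Fe0.09)5Ca2Si8O22(OH)2) = 826.546 g/mol; M(FeO) = 71.844 g/mol.
Moles FeO per formula unit = 0.45 Fe ÷ 1 = 0.4500.
FeO fraction = (0.4500 × 71.844) / 826.546 = 32.330/826.546 = 0.0391.

3.91 wt%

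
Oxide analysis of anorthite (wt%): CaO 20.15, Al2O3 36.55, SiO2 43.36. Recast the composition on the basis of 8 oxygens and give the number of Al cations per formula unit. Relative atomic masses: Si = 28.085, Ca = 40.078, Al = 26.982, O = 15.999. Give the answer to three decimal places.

1.993 Al apfu

CaO: 20.15/56.077 = 0.35933 mol → 0.35933 mol Ca, 0.35933 mol O.
Al2O3: 36.55/101.961 = 0.35847 mol → 0.71694 mol Al, 1.07541 mol O.
SiO2: 43.36/60.083 = 0.72167 mol → 0.72167 mol Si, 1.44334 mol O.
Total oxygen = 2.87808 mol. Normalization factor = 8/2.87808 = 2.77963.
Al per 8 O = 0.71694 × 2.77963 = 1.993.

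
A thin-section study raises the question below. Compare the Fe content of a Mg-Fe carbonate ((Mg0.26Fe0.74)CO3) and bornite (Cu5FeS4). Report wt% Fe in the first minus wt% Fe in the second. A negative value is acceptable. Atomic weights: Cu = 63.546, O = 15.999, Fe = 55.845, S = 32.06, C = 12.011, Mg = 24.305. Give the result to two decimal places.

27.26 percentage points

M((Mg0.26Fe0.74)CO3) = 107.653 g/mol, so wt% Fe = 41.325/107.653 × 100 = 38.39%.
M(Cu5FeS4) = 501.815 g/mol, so wt% Fe = 55.845/501.815 × 100 = 11.13%.
38.39 − 11.13 = 27.26 pp.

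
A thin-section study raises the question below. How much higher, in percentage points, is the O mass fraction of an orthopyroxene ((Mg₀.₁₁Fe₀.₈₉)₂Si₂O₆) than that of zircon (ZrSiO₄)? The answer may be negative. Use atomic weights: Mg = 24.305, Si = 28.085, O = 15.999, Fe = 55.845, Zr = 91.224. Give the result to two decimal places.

2.45 percentage points

First mineral: 95.994 g O in 256.915 g formula = 37.36 wt% O.
Second mineral: 63.996 g O in 183.305 g formula = 34.91 wt% O.
37.36% − 34.91% gives a difference of 2.45 percentage points.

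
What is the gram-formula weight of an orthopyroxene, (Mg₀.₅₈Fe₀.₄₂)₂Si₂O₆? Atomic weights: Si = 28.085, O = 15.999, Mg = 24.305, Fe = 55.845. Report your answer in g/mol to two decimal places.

Mg: 1.16 × 24.305 = 28.1938
Fe: 0.84 × 55.845 = 46.9098
Si: 2 × 28.085 = 56.1700
O: 6 × 15.999 = 95.9940
Summing the contributions gives the formula mass.

227.27 g/mol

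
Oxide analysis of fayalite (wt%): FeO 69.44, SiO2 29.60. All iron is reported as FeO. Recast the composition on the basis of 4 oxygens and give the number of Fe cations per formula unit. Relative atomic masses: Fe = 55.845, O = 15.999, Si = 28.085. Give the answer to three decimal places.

69.44 wt% FeO ÷ 71.844 g/mol = 0.96654 mol, giving 0.96654 Fe and 0.96654 O.
29.60 wt% SiO2 ÷ 60.083 g/mol = 0.49265 mol, giving 0.49265 Si and 0.98530 O.
Oxygen sums to 1.95184; scaling by 4/1.95184 = 2.04935 puts the formula on 4 O.
Fe: 0.96654 × 2.04935 = 1.981 atoms per formula unit.

1.981 Fe apfu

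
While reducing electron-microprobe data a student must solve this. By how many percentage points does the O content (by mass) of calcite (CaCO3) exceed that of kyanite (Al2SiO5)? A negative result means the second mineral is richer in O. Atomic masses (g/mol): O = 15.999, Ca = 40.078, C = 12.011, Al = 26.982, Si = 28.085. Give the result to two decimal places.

M(CaCO3) = 100.086 g/mol, so wt% O = 47.997/100.086 × 100 = 47.96%.
M(Al2SiO5) = 162.044 g/mol, so wt% O = 79.995/162.044 × 100 = 49.37%.
47.96 − 49.37 = -1.41 pp.

-1.41 percentage points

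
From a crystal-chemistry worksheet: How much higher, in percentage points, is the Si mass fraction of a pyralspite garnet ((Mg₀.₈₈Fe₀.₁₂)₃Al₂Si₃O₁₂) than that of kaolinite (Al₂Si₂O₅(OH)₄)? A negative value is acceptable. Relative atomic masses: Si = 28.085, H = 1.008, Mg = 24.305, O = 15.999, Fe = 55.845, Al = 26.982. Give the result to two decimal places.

Si in (Mg₀.₈₈Fe₀.₁₂)₃Al₂Si₃O₁₂: molar mass 414.476 g/mol; 3×28.085 = 84.255 g → 20.33 wt%.
Si in Al₂Si₂O₅(OH)₄: molar mass 258.157 g/mol; 2×28.085 = 56.170 g → 21.76 wt%.
Difference = 20.33 − 21.76 = -1.43 percentage points.

-1.43 percentage points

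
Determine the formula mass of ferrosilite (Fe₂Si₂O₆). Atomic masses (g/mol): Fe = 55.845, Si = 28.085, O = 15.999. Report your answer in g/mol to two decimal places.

263.85 g/mol

Fe: 2 × 55.845 = 111.6900
Si: 2 × 28.085 = 56.1700
O: 6 × 15.999 = 95.9940
Summing the contributions gives the formula mass.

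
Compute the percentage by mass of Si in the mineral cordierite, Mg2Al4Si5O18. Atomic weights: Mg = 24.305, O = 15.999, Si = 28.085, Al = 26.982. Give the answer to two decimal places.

M(Mg2Al4Si5O18) = 584.945 g/mol.
Si contributes 5 × 28.085 = 140.425 g per mole.
140.425/584.945 = 0.2401 → 24.01%.

24.01 mass %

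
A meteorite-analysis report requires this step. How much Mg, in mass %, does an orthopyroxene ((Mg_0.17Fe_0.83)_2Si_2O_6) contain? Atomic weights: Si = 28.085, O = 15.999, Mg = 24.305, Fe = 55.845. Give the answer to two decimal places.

M((Mg_0.17Fe_0.83)_2Si_2O_6) = 253.130 g/mol.
Mg contributes 0.34 × 24.305 = 8.264 g per mole.
8.264/253.130 = 0.0326 → 3.26%.

3.26 mass %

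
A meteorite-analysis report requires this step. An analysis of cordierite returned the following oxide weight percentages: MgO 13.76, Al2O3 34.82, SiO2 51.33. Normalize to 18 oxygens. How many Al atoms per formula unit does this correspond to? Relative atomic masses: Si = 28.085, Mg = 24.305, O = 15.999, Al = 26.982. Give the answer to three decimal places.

13.76 wt% MgO ÷ 40.304 g/mol = 0.34141 mol, giving 0.34141 Mg and 0.34141 O.
34.82 wt% Al2O3 ÷ 101.961 g/mol = 0.34150 mol, giving 0.68300 Al and 1.02450 O.
51.33 wt% SiO2 ÷ 60.083 g/mol = 0.85432 mol, giving 0.85432 Si and 1.70864 O.
Oxygen sums to 3.07455; scaling by 18/3.07455 = 5.85452 puts the formula on 18 O.
Al: 0.68300 × 5.85452 = 3.999 atoms per formula unit.

3.999 Al apfu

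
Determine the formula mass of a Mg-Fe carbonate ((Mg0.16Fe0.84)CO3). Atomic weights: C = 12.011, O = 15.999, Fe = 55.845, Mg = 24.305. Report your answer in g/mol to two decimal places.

M = 0.16*24.305 + 0.84*55.845 + 1*12.011 + 3*15.999

110.81 g/mol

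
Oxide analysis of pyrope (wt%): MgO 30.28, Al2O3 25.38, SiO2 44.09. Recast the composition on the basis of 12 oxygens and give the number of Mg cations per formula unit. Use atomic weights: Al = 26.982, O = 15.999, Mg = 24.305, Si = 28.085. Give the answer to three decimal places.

30.28 wt% MgO ÷ 40.304 g/mol = 0.75129 mol, giving 0.75129 Mg and 0.75129 O.
25.38 wt% Al2O3 ÷ 101.961 g/mol = 0.24892 mol, giving 0.49784 Al and 0.74676 O.
44.09 wt% SiO2 ÷ 60.083 g/mol = 0.73382 mol, giving 0.73382 Si and 1.46764 O.
Oxygen sums to 2.96569; scaling by 12/2.96569 = 4.04628 puts the formula on 12 O.
Mg: 0.75129 × 4.04628 = 3.040 atoms per formula unit.

3.040 Mg apfu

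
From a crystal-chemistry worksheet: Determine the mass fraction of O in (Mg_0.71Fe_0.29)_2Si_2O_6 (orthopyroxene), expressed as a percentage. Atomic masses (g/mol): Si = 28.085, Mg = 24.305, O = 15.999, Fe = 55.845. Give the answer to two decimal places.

Molar mass of (Mg_0.71Fe_0.29)_2Si_2O_6: 1.42*24.305 + 0.58*55.845 + 2*28.085 + 6*15.999 = 219.067 g/mol.
Mass of O per formula unit: 6 × 15.999 = 95.994 g.
Weight fraction O = 95.994 / 219.067 = 0.4382.

43.82 weight percent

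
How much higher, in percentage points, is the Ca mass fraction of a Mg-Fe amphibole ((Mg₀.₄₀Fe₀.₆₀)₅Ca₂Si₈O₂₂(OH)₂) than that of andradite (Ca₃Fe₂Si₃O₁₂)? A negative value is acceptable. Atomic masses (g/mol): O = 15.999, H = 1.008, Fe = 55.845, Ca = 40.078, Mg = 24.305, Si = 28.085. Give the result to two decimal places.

First mineral: 80.156 g Ca in 906.973 g formula = 8.84 wt% Ca.
Second mineral: 120.234 g Ca in 508.167 g formula = 23.66 wt% Ca.
8.84% − 23.66% gives a difference of -14.82 percentage points.

-14.82 percentage points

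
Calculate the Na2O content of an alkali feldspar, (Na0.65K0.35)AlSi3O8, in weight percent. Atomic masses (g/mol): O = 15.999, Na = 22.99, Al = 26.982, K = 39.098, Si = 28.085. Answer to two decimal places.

7.52 wt%

Formula mass = 267.857 g/mol.
0.65 Na → 0.3250 mol Na2O per formula unit; M(Na2O) = 61.979, so Na2O mass = 20.143 g.
20.143/267.857 × 100 = 7.52 wt%.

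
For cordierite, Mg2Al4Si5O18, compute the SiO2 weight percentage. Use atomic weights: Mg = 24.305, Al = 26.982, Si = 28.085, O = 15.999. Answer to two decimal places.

51.36 wt%

Molar mass of Mg2Al4Si5O18 = 2×24.305 + 4×26.982 + 5×28.085 + 18×15.999 = 584.945 g/mol.
Each formula unit contains 5 Si, equivalent to 5/1 = 5.0000 mol SiO2.
M(SiO2) = 1×28.085 + 2×15.999 = 60.083 g/mol.
Mass of SiO2 per formula unit = 5.0000 × 60.083 = 300.415 g.
SiO2 wt% = 300.415 / 584.945 × 100 = 51.36%.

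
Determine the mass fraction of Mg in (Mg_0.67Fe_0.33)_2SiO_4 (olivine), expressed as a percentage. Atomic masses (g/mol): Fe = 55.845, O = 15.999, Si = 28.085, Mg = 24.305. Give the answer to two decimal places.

Formula mass = 1.34·24.305 + 0.66·55.845 + 1·28.085 + 4·15.999 = 161.507 g/mol, of which 32.569 g is Mg.
So Mg makes up 32.569/161.507 = 0.2017 of the mass, i.e. 20.17%.

20.17 weight percent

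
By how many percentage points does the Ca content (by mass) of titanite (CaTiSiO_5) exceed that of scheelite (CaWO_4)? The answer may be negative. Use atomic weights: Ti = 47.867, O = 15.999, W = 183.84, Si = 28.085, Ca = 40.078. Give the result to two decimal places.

6.53 percentage points

Ca in CaTiSiO_5: molar mass 196.025 g/mol; 1×40.078 = 40.078 g → 20.45 wt%.
Ca in CaWO_4: molar mass 287.914 g/mol; 1×40.078 = 40.078 g → 13.92 wt%.
Difference = 20.45 − 13.92 = 6.53 percentage points.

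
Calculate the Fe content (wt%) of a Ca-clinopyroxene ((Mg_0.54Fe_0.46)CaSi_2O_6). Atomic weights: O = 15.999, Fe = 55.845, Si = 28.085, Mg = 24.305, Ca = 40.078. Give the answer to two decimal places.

Molar mass of (Mg_0.54Fe_0.46)CaSi_2O_6: 0.54·24.305 + 0.46·55.845 + 1·40.078 + 2·28.085 + 6·15.999 = 231.055 g/mol.
Mass of Fe per formula unit: 0.46 × 55.845 = 25.689 g.
Weight fraction Fe = 25.689 / 231.055 = 0.1112.

11.12 wt%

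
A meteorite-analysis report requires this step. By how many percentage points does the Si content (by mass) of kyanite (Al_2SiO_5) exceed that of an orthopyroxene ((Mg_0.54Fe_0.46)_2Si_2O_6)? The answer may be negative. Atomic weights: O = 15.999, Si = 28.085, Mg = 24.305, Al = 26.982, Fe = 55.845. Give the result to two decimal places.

-7.11 percentage points

M(Al_2SiO_5) = 162.044 g/mol, so wt% Si = 28.085/162.044 × 100 = 17.33%.
M((Mg_0.54Fe_0.46)_2Si_2O_6) = 229.791 g/mol, so wt% Si = 56.170/229.791 × 100 = 24.44%.
17.33 − 24.44 = -7.11 pp.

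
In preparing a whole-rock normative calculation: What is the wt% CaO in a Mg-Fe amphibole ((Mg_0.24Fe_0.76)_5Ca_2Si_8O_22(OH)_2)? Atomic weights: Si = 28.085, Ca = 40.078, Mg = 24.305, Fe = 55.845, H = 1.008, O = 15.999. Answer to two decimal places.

Formula mass = 932.205 g/mol.
2 Ca → 2.0000 mol CaO per formula unit; M(CaO) = 56.077, so CaO mass = 112.154 g.
112.154/932.205 × 100 = 12.03 wt%.

12.03 wt%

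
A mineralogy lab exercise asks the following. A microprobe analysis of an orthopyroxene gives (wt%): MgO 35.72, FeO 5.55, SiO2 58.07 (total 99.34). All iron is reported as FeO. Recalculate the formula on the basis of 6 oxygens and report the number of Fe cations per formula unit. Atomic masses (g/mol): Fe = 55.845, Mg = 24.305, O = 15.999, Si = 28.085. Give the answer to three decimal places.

0.160 Fe apfu

MgO: 35.72/40.304 = 0.88626 mol → 0.88626 mol Mg, 0.88626 mol O.
FeO: 5.55/71.844 = 0.07725 mol → 0.07725 mol Fe, 0.07725 mol O.
SiO2: 58.07/60.083 = 0.96650 mol → 0.96650 mol Si, 1.93300 mol O.
Total oxygen = 2.89651 mol. Normalization factor = 6/2.89651 = 2.07146.
Fe per 6 O = 0.07725 × 2.07146 = 0.160.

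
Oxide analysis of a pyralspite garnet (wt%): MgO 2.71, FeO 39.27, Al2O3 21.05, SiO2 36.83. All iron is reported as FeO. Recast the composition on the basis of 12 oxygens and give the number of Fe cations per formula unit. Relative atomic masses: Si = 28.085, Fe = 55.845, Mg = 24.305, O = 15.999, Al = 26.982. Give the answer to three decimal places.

2.71 wt% MgO ÷ 40.304 g/mol = 0.06724 mol, giving 0.06724 Mg and 0.06724 O.
39.27 wt% FeO ÷ 71.844 g/mol = 0.54660 mol, giving 0.54660 Fe and 0.54660 O.
21.05 wt% Al2O3 ÷ 101.961 g/mol = 0.20645 mol, giving 0.41290 Al and 0.61935 O.
36.83 wt% SiO2 ÷ 60.083 g/mol = 0.61299 mol, giving 0.61299 Si and 1.22598 O.
Oxygen sums to 2.45917; scaling by 12/2.45917 = 4.87970 puts the formula on 12 O.
Fe: 0.54660 × 4.87970 = 2.667 atoms per formula unit.

2.667 Fe apfu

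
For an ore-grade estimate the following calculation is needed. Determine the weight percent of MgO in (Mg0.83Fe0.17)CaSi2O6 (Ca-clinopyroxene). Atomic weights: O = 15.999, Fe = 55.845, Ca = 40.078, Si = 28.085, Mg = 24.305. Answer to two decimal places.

15.07 wt%

Molar mass of (Mg0.83Fe0.17)CaSi2O6 = 0.83·24.305 + 0.17·55.845 + 1·40.078 + 2·28.085 + 6·15.999 = 221.909 g/mol.
Each formula unit contains 0.83 Mg, equivalent to 0.83/1 = 0.8300 mol MgO.
M(MgO) = 1×24.305 + 1×15.999 = 40.304 g/mol.
Mass of MgO per formula unit = 0.8300 × 40.304 = 33.452 g.
MgO wt% = 33.452 / 221.909 × 100 = 15.07%.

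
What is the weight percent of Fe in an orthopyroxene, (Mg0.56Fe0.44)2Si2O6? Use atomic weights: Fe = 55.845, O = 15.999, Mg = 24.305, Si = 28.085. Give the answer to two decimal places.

Formula mass = 1.12×24.305 + 0.88×55.845 + 2×28.085 + 6×15.999 = 228.529 g/mol, of which 49.144 g is Fe.
So Fe makes up 49.144/228.529 = 0.2150 of the mass, i.e. 21.50%.

21.50 weight percent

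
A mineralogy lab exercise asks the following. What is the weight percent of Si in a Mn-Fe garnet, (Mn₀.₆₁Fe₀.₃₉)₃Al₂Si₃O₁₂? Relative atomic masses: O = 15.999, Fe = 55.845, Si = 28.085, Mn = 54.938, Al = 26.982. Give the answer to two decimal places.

16.98 weight percent

Molar mass of (Mn₀.₆₁Fe₀.₃₉)₃Al₂Si₃O₁₂: 1.83×54.938 + 1.17×55.845 + 2×26.982 + 3×28.085 + 12×15.999 = 496.082 g/mol.
Mass of Si per formula unit: 3 × 28.085 = 84.255 g.
Weight fraction Si = 84.255 / 496.082 = 0.1698.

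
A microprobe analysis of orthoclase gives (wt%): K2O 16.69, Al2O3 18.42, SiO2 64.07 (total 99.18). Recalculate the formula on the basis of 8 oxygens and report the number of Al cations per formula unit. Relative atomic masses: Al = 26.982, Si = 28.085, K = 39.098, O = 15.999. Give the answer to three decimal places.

1.014 Al apfu

K2O: 16.69/94.195 = 0.17719 mol → 0.35438 mol K, 0.17719 mol O.
Al2O3: 18.42/101.961 = 0.18066 mol → 0.36132 mol Al, 0.54198 mol O.
SiO2: 64.07/60.083 = 1.06636 mol → 1.06636 mol Si, 2.13272 mol O.
Total oxygen = 2.85189 mol. Normalization factor = 8/2.85189 = 2.80516.
Al per 8 O = 0.36132 × 2.80516 = 1.014.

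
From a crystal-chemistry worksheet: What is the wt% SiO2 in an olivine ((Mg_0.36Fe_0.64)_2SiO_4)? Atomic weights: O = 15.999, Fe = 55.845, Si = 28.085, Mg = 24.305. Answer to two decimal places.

Formula mass = 181.062 g/mol.
1 Si → 1.0000 mol SiO2 per formula unit; M(SiO2) = 60.083, so SiO2 mass = 60.083 g.
60.083/181.062 × 100 = 33.18 wt%.

33.18 wt%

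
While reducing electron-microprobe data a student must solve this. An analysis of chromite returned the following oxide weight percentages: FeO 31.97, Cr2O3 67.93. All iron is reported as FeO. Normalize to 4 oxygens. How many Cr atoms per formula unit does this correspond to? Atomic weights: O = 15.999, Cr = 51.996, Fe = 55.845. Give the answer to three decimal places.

31.97 wt% FeO ÷ 71.844 g/mol = 0.44499 mol, giving 0.44499 Fe and 0.44499 O.
67.93 wt% Cr2O3 ÷ 151.989 g/mol = 0.44694 mol, giving 0.89388 Cr and 1.34082 O.
Oxygen sums to 1.78581; scaling by 4/1.78581 = 2.23988 puts the formula on 4 O.
Cr: 0.89388 × 2.23988 = 2.002 atoms per formula unit.

2.002 Cr apfu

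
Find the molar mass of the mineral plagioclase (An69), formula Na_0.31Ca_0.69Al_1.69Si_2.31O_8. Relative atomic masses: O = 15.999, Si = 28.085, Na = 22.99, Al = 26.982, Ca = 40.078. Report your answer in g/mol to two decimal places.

273.25 g/mol

The formula mass is the sum 0.31(22.99) + 0.69(40.078) + 1.69(26.982) + 2.31(28.085) + 8(15.999).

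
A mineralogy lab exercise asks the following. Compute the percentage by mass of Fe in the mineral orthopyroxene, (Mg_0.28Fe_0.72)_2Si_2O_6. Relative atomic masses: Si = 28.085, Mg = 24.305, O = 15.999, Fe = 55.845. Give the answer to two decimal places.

32.66 mass %

Molar mass of (Mg_0.28Fe_0.72)_2Si_2O_6: 0.56*24.305 + 1.44*55.845 + 2*28.085 + 6*15.999 = 246.192 g/mol.
Mass of Fe per formula unit: 1.44 × 55.845 = 80.417 g.
Weight fraction Fe = 80.417 / 246.192 = 0.3266.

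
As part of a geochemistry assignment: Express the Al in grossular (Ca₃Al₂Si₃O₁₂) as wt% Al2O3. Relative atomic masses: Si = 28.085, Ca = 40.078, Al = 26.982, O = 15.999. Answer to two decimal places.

22.64 wt%

Formula mass = 450.441 g/mol.
2 Al → 1.0000 mol Al2O3 per formula unit; M(Al2O3) = 101.961, so Al2O3 mass = 101.961 g.
101.961/450.441 × 100 = 22.64 wt%.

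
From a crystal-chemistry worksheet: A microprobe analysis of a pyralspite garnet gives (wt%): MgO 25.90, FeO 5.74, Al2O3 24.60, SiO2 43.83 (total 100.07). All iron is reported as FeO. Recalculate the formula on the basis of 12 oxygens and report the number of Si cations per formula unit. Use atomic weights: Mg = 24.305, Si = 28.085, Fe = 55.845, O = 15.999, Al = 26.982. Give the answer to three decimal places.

MgO: 25.90/40.304 = 0.64262 mol → 0.64262 mol Mg, 0.64262 mol O.
FeO: 5.74/71.844 = 0.07990 mol → 0.07990 mol Fe, 0.07990 mol O.
Al2O3: 24.60/101.961 = 0.24127 mol → 0.48254 mol Al, 0.72381 mol O.
SiO2: 43.83/60.083 = 0.72949 mol → 0.72949 mol Si, 1.45898 mol O.
Total oxygen = 2.90531 mol. Normalization factor = 12/2.90531 = 4.13037.
Si per 12 O = 0.72949 × 4.13037 = 3.013.

3.013 Si apfu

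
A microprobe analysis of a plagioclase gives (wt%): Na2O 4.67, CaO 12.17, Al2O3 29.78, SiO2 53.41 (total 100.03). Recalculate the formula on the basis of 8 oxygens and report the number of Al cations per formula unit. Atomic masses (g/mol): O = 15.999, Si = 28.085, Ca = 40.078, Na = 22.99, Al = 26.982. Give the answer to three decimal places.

1.586 Al apfu

Na2O: 4.67/61.979 = 0.07535 mol → 0.15070 mol Na, 0.07535 mol O.
CaO: 12.17/56.077 = 0.21702 mol → 0.21702 mol Ca, 0.21702 mol O.
Al2O3: 29.78/101.961 = 0.29207 mol → 0.58414 mol Al, 0.87621 mol O.
SiO2: 53.41/60.083 = 0.88894 mol → 0.88894 mol Si, 1.77788 mol O.
Total oxygen = 2.94646 mol. Normalization factor = 8/2.94646 = 2.71512.
Al per 8 O = 0.58414 × 2.71512 = 1.586.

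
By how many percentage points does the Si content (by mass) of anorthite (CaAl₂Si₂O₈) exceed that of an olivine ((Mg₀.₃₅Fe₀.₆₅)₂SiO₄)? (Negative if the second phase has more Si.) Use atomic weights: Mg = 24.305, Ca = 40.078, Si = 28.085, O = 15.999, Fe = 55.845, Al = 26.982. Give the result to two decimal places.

M(CaAl₂Si₂O₈) = 278.204 g/mol, so wt% Si = 56.170/278.204 × 100 = 20.19%.
M((Mg₀.₃₅Fe₀.₆₅)₂SiO₄) = 181.693 g/mol, so wt% Si = 28.085/181.693 × 100 = 15.46%.
20.19 − 15.46 = 4.73 pp.

4.73 percentage points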